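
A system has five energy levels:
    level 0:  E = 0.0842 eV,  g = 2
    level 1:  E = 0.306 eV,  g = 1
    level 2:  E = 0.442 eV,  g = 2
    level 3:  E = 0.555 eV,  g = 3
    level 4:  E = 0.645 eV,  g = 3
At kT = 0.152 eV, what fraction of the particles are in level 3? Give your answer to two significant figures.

0.051

Eᵢ/kT = 0.5539, 2.013, 2.908, 3.651, 4.243.
Z = Σ gᵢe^(−Eᵢ/kT) = 2·e^(−0.5539) + 1·e^(−2.013) + 2·e^(−2.908) + 3·e^(−3.651) + 3·e^(−4.243) = 1.149 + 0.1336 + 0.1092 + 0.07790 + 0.04309 = 1.513.
P₃ = g₃ e^(−E₃/kT) / Z = 0.07790/1.513 = 0.051.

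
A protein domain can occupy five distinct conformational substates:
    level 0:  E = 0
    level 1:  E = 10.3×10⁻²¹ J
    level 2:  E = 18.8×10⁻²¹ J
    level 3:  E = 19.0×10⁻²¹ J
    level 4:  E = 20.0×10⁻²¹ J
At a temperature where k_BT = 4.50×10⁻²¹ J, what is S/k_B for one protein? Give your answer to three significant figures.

0.493

Eᵢ/kT = 0, 2.2889, 4.1778, 4.2222, 4.4444.
Z = Σ e^(−Eᵢ/kT) = e^(−0) + e^(−2.2889) + e^(−4.1778) + e^(−4.2222) + e^(−4.4444) = 1.0000 + 0.10138 + 0.015332 + 0.014666 + 0.011744 = 1.1431.
⟨E⟩ = Σ EᵢPᵢ = 1.6149 ×10⁻²¹ J.
S/k_B = ln Z + ⟨E⟩/kT = ln(1.1431) + 1.6149/4.50 = 0.13374 + 0.35887 = 0.493.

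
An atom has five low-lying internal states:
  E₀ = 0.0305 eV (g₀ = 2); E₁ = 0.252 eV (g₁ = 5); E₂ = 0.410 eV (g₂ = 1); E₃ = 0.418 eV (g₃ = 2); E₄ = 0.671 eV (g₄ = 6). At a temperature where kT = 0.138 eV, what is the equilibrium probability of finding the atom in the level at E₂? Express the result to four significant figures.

0.01969

Eᵢ/kT = 0.221014, 1.82609, 2.97101, 3.02899, 4.86232.
Z = Σ gᵢe^(−Eᵢ/kT) = 2·e^(−0.221014) + 5·e^(−1.82609) + 1·e^(−2.97101) + 2·e^(−3.02899) + 6·e^(−4.86232) = 1.60341 + 0.805210 + 0.0512515 + 0.0967289 + 0.0463951 = 2.60300.
P₂ = g₂ e^(−E₂/kT) / Z = 0.0512515/2.60300 = 0.01969.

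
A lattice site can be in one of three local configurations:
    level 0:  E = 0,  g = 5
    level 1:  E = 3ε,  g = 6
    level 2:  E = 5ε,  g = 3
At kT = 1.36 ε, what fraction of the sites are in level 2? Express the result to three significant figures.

0.0132

Eᵢ/kT = 0, 2.2059, 3.6765.
Z = Σ gᵢe^(−Eᵢ/kT) = 5·e^(−0) + 6·e^(−2.2059) + 3·e^(−3.6765) = 5.0000 + 0.66091 + 0.075934 = 5.7368.
P₂ = g₂ e^(−E₂/kT) / Z = 0.075934/5.7368 = 0.0132.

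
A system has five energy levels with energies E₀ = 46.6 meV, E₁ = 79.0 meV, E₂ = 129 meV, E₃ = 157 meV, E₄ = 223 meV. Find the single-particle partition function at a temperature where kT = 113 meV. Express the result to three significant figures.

Z = 1.87

Eᵢ/kT = 0.41239, 0.69912, 1.1416, 1.3894, 1.9735.
Z = Σ e^(−Eᵢ/kT) = e^(−0.41239) + e^(−0.69912) + e^(−1.1416) + e^(−1.3894) + e^(−1.9735) = 0.66207 + 0.49702 + 0.31931 + 0.24922 + 0.13897 = 1.8666.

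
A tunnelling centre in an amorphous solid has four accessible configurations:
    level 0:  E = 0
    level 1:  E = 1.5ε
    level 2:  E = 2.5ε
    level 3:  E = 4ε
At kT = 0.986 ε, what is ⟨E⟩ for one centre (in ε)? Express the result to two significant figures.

0.45 ε

Eᵢ/kT = 0, 1.521, 2.535, 4.057.
Z = Σ e^(−Eᵢ/kT) = e^(−0) + e^(−1.521) + e^(−2.535) + e^(−4.057) = 1.000 + 0.2185 + 0.07926 + 0.01730 = 1.315.
⟨E⟩ = Σ Eᵢ e^(−Eᵢ/kT) / Z = (0·1.000 + 1.5·0.2185 + 2.5·0.07926 + 4·0.01730) / 1.315 = 0.45 ε.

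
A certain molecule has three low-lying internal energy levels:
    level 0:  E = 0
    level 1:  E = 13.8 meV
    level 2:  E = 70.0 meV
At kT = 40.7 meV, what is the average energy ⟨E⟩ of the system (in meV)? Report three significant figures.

Eᵢ/kT = 0, 0.33907, 1.7199.
Z = Σ e^(−Eᵢ/kT) = e^(−0) + e^(−0.33907) + e^(−1.7199) = 1.0000 + 0.71243 + 0.17908 = 1.8915.
⟨E⟩ = Σ Eᵢ e^(−Eᵢ/kT) / Z = (0·1.0000 + 13.8·0.71243 + 70.0·0.17908) / 1.8915 = 11.8 meV.

11.8 meV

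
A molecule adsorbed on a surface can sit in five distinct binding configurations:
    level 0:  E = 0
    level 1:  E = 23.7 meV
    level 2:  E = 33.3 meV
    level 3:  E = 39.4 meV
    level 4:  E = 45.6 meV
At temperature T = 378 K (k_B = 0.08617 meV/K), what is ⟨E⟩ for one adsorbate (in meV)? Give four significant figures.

19.44 meV

k_BT = 0.08617 × 378 K = 32.5723 meV.
Eᵢ/kT = 0, 0.727612, 1.02234, 1.20962, 1.39996.
Z = Σ e^(−Eᵢ/kT) = e^(−0) + e^(−0.727612) + e^(−1.02234) + e^(−1.20962) + e^(−1.39996) = 1.00000 + 0.483061 + 0.359752 + 0.298311 + 0.246607 = 2.38773.
⟨E⟩ = Σ Eᵢ e^(−Eᵢ/kT) / Z = (0·1.00000 + 23.7·0.483061 + 33.3·0.359752 + 39.4·0.298311 + 45.6·0.246607) / 2.38773 = 19.44 meV.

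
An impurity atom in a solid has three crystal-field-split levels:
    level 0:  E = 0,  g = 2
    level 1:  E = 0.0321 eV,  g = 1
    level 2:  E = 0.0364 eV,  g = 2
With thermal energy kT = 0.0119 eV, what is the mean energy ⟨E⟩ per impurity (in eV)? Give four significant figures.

0.002582 eV

Eᵢ/kT = 0, 2.69748, 3.05882.
Z = Σ gᵢe^(−Eᵢ/kT) = 2·e^(−0) + 1·e^(−2.69748) + 2·e^(−3.05882) = 2.00000 + 0.0673751 + 0.0938861 = 2.16126.
⟨E⟩ = Σ Eᵢ gᵢe^(−Eᵢ/kT) / Z = (0·2.00000 + 0.0321·0.0673751 + 0.0364·0.0938861) / 2.16126 = 0.002582 eV.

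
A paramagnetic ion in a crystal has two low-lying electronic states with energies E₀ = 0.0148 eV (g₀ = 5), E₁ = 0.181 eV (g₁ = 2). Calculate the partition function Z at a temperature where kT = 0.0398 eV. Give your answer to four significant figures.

Eᵢ/kT = 0.371859, 4.54774.
Z = Σ gᵢe^(−Eᵢ/kT) = 5·e^(−0.371859) + 2·e^(−4.54774) = 3.44726 + 0.0211822 = 3.46844.

Z = 3.468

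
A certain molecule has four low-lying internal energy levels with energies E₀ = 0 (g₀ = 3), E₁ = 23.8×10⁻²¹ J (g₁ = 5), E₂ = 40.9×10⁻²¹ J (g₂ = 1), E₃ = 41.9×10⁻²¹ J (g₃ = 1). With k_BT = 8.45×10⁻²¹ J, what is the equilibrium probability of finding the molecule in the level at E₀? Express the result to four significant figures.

Eᵢ/kT = 0, 2.81657, 4.84024, 4.95858.
Z = Σ gᵢe^(−Eᵢ/kT) = 3·e^(−0) + 5·e^(−2.81657) + 1·e^(−4.84024) + 1·e^(−4.95858) = 3.00000 + 0.299054 + 0.00790516 + 0.00702289 = 3.31398.
P₀ = g₀ e^(−E₀/kT) / Z = 3.00000/3.31398 = 0.9053.

0.9053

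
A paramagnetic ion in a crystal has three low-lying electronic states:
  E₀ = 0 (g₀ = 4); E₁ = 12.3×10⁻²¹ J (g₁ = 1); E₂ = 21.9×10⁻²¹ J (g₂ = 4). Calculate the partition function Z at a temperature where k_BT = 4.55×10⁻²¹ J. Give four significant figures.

Z = 4.099

Eᵢ/kT = 0, 2.70330, 4.81319.
Z = Σ gᵢe^(−Eᵢ/kT) = 4·e^(−0) + 1·e^(−2.70330) + 4·e^(−4.81319) = 4.00000 + 0.0669841 + 0.0324876 = 4.09947.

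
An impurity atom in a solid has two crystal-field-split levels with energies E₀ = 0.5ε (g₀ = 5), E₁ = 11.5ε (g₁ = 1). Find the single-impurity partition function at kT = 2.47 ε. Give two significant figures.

Z = 4.1

Eᵢ/kT = 0.2024, 4.656.
Z = Σ gᵢe^(−Eᵢ/kT) = 5·e^(−0.2024) + 1·e^(−4.656) = 4.084 + 0.009504 = 4.094.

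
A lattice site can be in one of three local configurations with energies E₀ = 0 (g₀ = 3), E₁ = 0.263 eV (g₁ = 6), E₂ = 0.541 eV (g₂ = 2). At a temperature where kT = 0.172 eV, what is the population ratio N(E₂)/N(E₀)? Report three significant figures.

0.0287

n₂/n₀ = (g₂/g₀) exp[−(E₂−E₀)/kT] = (2/3) × exp(−(0.541 eV)/(0.172 eV)) = (2/3) × exp(-3.1453) = 0.0287.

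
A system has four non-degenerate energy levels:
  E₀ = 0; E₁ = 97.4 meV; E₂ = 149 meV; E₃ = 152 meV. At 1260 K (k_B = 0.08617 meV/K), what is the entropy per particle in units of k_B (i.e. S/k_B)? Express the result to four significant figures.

1.201

k_BT = 0.08617 × 1260 K = 108.574 meV.
Eᵢ/kT = 0, 0.897084, 1.37234, 1.39997.
Z = Σ e^(−Eᵢ/kT) = e^(−0) + e^(−0.897084) + e^(−1.37234) + e^(−1.39997) = 1.00000 + 0.407757 + 0.253513 + 0.246604 = 1.90787.
⟨E⟩ = Σ EᵢPᵢ = 60.2624 meV.
S/k_B = ln Z + ⟨E⟩/kT = ln(1.90787) + 60.2624/108.574 = 0.645987 + 0.555035 = 1.201.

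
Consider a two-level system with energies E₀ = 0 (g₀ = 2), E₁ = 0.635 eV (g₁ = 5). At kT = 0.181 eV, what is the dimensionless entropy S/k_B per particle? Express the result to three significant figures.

1.01

Eᵢ/kT = 0, 3.5083.
Z = Σ gᵢe^(−Eᵢ/kT) = 2·e^(−0) + 5·e^(−3.5083) = 2.0000 + 0.14974 = 2.1497.
⟨E⟩ = Σ EᵢPᵢ = 0.044232 eV.
S/k_B = ln Z + ⟨E⟩/kT = ln(2.1497) + 0.044232/0.181 = 0.76533 + 0.24438 = 1.01.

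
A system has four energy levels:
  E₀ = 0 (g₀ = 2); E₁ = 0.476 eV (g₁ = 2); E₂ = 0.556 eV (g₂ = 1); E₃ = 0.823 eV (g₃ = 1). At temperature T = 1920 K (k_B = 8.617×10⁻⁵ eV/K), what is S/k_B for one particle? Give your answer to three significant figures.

0.988

k_BT = 8.617×10⁻⁵ × 1920 K = 0.16545 eV.
Eᵢ/kT = 0, 2.8770, 3.3605, 4.9743.
Z = Σ gᵢe^(−Eᵢ/kT) = 2·e^(−0) + 2·e^(−2.8770) + 1·e^(−3.3605) + 1·e^(−4.9743) = 2.0000 + 0.11261 + 0.034718 + 0.0069134 = 2.1542.
⟨E⟩ = Σ EᵢPᵢ = 0.036485 eV.
S/k_B = ln Z + ⟨E⟩/kT = ln(2.1542) + 0.036485/0.16545 = 0.76742 + 0.22052 = 0.988.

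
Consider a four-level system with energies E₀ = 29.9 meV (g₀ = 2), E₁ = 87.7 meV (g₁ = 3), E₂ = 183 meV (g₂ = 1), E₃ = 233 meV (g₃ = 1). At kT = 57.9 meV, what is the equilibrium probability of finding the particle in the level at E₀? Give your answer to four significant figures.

Eᵢ/kT = 0.516408, 1.51468, 3.16062, 4.02418.
Z = Σ gᵢe^(−Eᵢ/kT) = 2·e^(−0.516408) + 3·e^(−1.51468) + 1·e^(−3.16062) + 1·e^(−4.02418) = 1.19332 + 0.659636 + 0.0423994 + 0.0178781 = 1.91323.
P₀ = g₀ e^(−E₀/kT) / Z = 1.19332/1.91323 = 0.6237.

0.6237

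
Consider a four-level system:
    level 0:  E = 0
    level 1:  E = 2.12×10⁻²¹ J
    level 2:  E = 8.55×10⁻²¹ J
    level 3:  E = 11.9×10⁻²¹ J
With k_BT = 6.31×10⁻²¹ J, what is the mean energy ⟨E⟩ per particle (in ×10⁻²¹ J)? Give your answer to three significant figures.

Eᵢ/kT = 0, 0.33597, 1.3550, 1.8859.
Z = Σ e^(−Eᵢ/kT) = e^(−0) + e^(−0.33597) + e^(−1.3550) + e^(−1.8859) = 1.0000 + 0.71464 + 0.25795 + 0.15169 = 2.1243.
⟨E⟩ = Σ Eᵢ e^(−Eᵢ/kT) / Z = (0·1.0000 + 2.12·0.71464 + 8.55·0.25795 + 11.9·0.15169) / 2.1243 = 2.60 ×10⁻²¹ J.

2.60 ×10⁻²¹ J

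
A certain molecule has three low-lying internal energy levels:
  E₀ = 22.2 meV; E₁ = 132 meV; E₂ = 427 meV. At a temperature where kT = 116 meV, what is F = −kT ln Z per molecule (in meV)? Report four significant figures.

-18.36 meV

Eᵢ/kT = 0.191379, 1.13793, 3.68103.
Z = Σ e^(−Eᵢ/kT) = e^(−0.191379) + e^(−1.13793) + e^(−3.68103) = 0.825820 + 0.320482 + 0.0251970 = 1.17150.
F = −kT ln Z = −116 × ln(1.17150) = −116 × 0.158285 = -18.36 meV.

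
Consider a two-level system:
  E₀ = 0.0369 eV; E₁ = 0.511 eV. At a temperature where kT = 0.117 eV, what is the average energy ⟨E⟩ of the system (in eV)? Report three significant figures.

Eᵢ/kT = 0.31538, 4.3675.
Z = Σ e^(−Eᵢ/kT) = e^(−0.31538) + e^(−4.3675) = 0.72951 + 0.012683 = 0.74219.
⟨E⟩ = Σ Eᵢ e^(−Eᵢ/kT) / Z = (0.0369·0.72951 + 0.511·0.012683) / 0.74219 = 0.0450 eV.

0.0450 eV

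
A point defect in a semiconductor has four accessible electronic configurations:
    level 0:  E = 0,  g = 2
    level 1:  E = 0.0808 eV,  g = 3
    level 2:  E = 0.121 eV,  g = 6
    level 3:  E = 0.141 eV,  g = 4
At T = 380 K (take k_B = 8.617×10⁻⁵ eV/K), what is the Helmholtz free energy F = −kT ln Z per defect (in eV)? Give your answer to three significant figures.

k_BT = 8.617×10⁻⁵ × 380 K = 0.032745 eV.
Eᵢ/kT = 0, 2.4676, 3.6952, 4.3060.
Z = Σ gᵢe^(−Eᵢ/kT) = 2·e^(−0) + 3·e^(−2.4676) + 6·e^(−3.6952) + 4·e^(−4.3060) = 2.0000 + 0.25436 + 0.14905 + 0.053950 = 2.4574.
F = −kT ln Z = −0.032745 × ln(2.4574) = −0.032745 × 0.89910 = -0.0294 eV.

-0.0294 eV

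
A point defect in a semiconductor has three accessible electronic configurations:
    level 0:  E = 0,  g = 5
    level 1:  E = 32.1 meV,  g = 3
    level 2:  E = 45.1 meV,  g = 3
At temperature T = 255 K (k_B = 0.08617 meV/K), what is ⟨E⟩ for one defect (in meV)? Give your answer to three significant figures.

k_BT = 0.08617 × 255 K = 21.973 meV.
Eᵢ/kT = 0, 1.4609, 2.0525.
Z = Σ gᵢe^(−Eᵢ/kT) = 5·e^(−0) + 3·e^(−1.4609) + 3·e^(−2.0525) = 5.0000 + 0.69608 + 0.38524 = 6.0813.
⟨E⟩ = Σ Eᵢ gᵢe^(−Eᵢ/kT) / Z = (0·5.0000 + 32.1·0.69608 + 45.1·0.38524) / 6.0813 = 6.53 meV.

6.53 meV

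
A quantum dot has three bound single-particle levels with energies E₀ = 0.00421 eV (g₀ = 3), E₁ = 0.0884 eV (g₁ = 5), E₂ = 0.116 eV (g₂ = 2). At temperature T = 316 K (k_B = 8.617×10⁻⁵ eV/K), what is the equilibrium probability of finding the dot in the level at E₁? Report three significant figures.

0.0697

k_BT = 8.617×10⁻⁵ × 316 K = 0.027230 eV.
Eᵢ/kT = 0.15461, 3.2464, 4.2600.
Z = Σ gᵢe^(−Eᵢ/kT) = 3·e^(−0.15461) + 5·e^(−3.2464) + 2·e^(−4.2600) = 2.5702 + 0.19457 + 0.028245 = 2.7930.
P₁ = g₁ e^(−E₁/kT) / Z = 0.19457/2.7930 = 0.0697.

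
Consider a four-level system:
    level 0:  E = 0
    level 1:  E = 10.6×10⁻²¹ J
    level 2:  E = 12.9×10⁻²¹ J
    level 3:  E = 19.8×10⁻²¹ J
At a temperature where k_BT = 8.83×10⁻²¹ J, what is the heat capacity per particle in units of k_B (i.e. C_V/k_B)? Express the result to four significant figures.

0.5647

Eᵢ/kT = 0, 1.20045, 1.46093, 2.24236.
Z = Σ e^(−Eᵢ/kT) = e^(−0) + e^(−1.20045) + e^(−1.46093) + e^(−2.24236) = 1.00000 + 0.301059 + 0.232020 + 0.106208 = 1.63929.
⟨E⟩ = 5.05536, ⟨E²⟩ = 69.5882.
C_V/k_B = (⟨E²⟩ − ⟨E⟩²)/(kT)² = (69.5882 − 25.5567)/77.9689 = 0.5647.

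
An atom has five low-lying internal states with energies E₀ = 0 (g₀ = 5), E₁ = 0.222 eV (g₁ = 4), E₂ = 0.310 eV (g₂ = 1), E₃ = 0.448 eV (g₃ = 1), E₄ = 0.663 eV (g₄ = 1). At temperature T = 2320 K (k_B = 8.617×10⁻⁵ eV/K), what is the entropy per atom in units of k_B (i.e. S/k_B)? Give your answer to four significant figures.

2.220

k_BT = 8.617×10⁻⁵ × 2320 K = 0.199914 eV.
Eᵢ/kT = 0, 1.11048, 1.55067, 2.24096, 3.31643.
Z = Σ gᵢe^(−Eᵢ/kT) = 5·e^(−0) + 4·e^(−1.11048) + 1·e^(−1.55067) + 1·e^(−2.24096) + 1·e^(−3.31643) = 5.00000 + 1.31760 + 0.212106 + 0.106356 + 0.0362821 = 6.67234.
⟨E⟩ = Σ EᵢPᵢ = 0.0644395 eV.
S/k_B = ln Z + ⟨E⟩/kT = ln(6.67234) + 0.0644395/0.199914 = 1.89797 + 0.322336 = 2.220.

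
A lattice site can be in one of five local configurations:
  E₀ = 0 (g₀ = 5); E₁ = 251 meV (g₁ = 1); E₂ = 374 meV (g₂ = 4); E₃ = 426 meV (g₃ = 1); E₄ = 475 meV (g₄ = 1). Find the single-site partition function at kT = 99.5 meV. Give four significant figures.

Z = 5.196

Eᵢ/kT = 0, 2.52261, 3.75879, 4.28141, 4.77387.
Z = Σ gᵢe^(−Eᵢ/kT) = 5·e^(−0) + 1·e^(−2.52261) + 4·e^(−3.75879) + 1·e^(−4.28141) + 1·e^(−4.77387) = 5.00000 + 0.0802499 + 0.0932477 + 0.0138232 + 0.00844762 = 5.19577.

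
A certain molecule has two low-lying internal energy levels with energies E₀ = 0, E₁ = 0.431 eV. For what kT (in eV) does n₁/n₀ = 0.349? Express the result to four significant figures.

0.4094 eV

n₁/n₀ = exp[−(E₁−E₀)/kT] = 0.349.
⇒ (E₁−E₀)/kT = ln(1/0.349) = ln(2.86533) = 1.05268.
kT = 0.431 eV / 1.05268 = 0.4094 eV.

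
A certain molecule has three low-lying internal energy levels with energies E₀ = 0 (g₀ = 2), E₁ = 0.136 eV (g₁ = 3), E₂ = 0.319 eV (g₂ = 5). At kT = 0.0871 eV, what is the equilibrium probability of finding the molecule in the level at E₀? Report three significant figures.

0.725

Eᵢ/kT = 0, 1.5614, 3.6625.
Z = Σ gᵢe^(−Eᵢ/kT) = 2·e^(−0) + 3·e^(−1.5614) + 5·e^(−3.6625) = 2.0000 + 0.62953 + 0.12834 = 2.7579.
P₀ = g₀ e^(−E₀/kT) / Z = 2.0000/2.7579 = 0.725.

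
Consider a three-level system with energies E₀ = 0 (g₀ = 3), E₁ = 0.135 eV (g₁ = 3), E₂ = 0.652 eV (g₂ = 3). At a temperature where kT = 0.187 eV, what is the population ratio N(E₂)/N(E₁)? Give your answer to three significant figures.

0.0630

n₂/n₁ = (g₂/g₁) exp[−(E₂−E₁)/kT] = (3/3) × exp(−(0.517 eV)/(0.187 eV)) = (3/3) × exp(-2.7647) = 0.0630.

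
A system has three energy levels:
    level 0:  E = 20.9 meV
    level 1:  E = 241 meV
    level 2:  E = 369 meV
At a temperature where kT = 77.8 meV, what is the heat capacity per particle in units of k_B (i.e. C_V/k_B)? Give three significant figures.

0.613

Eᵢ/kT = 0.26864, 3.0977, 4.7429.
Z = Σ e^(−Eᵢ/kT) = e^(−0.26864) + e^(−3.0977) + e^(−4.7429) = 0.76442 + 0.045153 + 0.0087133 = 0.81829.
⟨E⟩ = 36.752 meV, ⟨E²⟩ = 5062.8 meV².
C_V/k_B = (⟨E²⟩ − ⟨E⟩²)/(kT)² = (5062.8 − 1350.7)/6052.8 = 0.613.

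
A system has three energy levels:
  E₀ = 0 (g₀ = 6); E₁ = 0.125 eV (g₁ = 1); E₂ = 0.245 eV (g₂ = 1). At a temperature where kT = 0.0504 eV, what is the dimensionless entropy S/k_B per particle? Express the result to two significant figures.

1.8

Eᵢ/kT = 0, 2.480, 4.861.
Z = Σ gᵢe^(−Eᵢ/kT) = 6·e^(−0) + 1·e^(−2.480) + 1·e^(−4.861) = 6.000 + 0.08374 + 0.007743 = 6.091.
⟨E⟩ = Σ EᵢPᵢ = 0.002030 eV.
S/k_B = ln Z + ⟨E⟩/kT = ln(6.091) + 0.002030/0.0504 = 1.807 + 0.04028 = 1.8.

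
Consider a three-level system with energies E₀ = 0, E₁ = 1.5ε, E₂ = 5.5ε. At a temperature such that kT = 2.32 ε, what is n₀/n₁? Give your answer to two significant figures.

1.9

n₀/n₁ = exp[−(E₀−E₁)/kT] = exp(−(-1.5ε)/(2.32ε)) = exp(0.6466) = 1.9.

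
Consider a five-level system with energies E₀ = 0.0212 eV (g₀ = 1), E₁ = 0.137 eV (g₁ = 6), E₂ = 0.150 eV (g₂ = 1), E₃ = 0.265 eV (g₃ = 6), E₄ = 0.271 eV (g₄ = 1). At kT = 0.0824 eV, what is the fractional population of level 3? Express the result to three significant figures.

0.102

Eᵢ/kT = 0.25728, 1.6626, 1.8204, 3.2160, 3.2888.
Z = Σ gᵢe^(−Eᵢ/kT) = 1·e^(−0.25728) + 6·e^(−1.6626) + 1·e^(−1.8204) + 6·e^(−3.2160) + 1·e^(−3.2888) = 0.77315 + 1.1379 + 0.16196 + 0.24069 + 0.037299 = 2.3510.
P₃ = g₃ e^(−E₃/kT) / Z = 0.24069/2.3510 = 0.102.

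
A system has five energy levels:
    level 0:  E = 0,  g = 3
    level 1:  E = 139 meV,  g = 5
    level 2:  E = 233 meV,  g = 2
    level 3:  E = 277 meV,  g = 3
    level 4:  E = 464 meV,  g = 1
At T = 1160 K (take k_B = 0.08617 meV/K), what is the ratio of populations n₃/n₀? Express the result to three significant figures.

0.0626

k_BT = 0.08617 × 1160 K = 99.957 meV.
n₃/n₀ = (g₃/g₀) exp[−(E₃−E₀)/kT] = (3/3) × exp(−(277 meV)/(99.957 meV)) = (3/3) × exp(-2.7712) = 0.0626.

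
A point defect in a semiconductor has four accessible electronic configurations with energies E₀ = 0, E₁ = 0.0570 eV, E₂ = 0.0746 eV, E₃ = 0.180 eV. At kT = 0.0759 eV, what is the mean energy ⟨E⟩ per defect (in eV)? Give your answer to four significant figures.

Eᵢ/kT = 0, 0.750988, 0.982872, 2.37154.
Z = Σ e^(−Eᵢ/kT) = e^(−0) + e^(−0.750988) + e^(−0.982872) + e^(−2.37154) = 1.00000 + 0.471900 + 0.374235 + 0.0933369 = 1.93947.
⟨E⟩ = Σ Eᵢ e^(−Eᵢ/kT) / Z = (0·1.00000 + 0.0570·0.471900 + 0.0746·0.374235 + 0.180·0.0933369) / 1.93947 = 0.03693 eV.

0.03693 eV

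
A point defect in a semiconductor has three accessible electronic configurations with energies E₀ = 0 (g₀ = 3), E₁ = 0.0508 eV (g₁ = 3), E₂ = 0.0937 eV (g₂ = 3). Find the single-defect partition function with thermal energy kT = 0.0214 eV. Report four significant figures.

Eᵢ/kT = 0, 2.37383, 4.37850.
Z = Σ gᵢe^(−Eᵢ/kT) = 3·e^(−0) + 3·e^(−2.37383) + 3·e^(−4.37850) = 3.00000 + 0.279370 + 0.0376325 = 3.31700.

Z = 3.317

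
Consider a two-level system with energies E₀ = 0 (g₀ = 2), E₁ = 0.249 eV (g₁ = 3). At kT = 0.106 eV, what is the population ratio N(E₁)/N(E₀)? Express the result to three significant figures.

n₁/n₀ = (g₁/g₀) exp[−(E₁−E₀)/kT] = (3/2) × exp(−(0.249 eV)/(0.106 eV)) = (3/2) × exp(-2.3491) = 0.143.

0.143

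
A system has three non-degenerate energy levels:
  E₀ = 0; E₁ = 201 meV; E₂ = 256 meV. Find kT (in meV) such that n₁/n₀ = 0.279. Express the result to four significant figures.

n₁/n₀ = exp[−(E₁−E₀)/kT] = 0.279.
⇒ (E₁−E₀)/kT = ln(1/0.279) = ln(3.58423) = 1.27654.
kT = 201 meV / 1.27654 = 157.5 meV.

157.5 meV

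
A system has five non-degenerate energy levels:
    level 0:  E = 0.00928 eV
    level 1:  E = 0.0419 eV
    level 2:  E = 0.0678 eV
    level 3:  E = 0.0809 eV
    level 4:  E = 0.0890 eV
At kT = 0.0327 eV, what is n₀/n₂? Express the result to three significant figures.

5.99

n₀/n₂ = exp[−(E₀−E₂)/kT] = exp(−(-0.05852 eV)/(0.0327 eV)) = exp(1.7896) = 5.99.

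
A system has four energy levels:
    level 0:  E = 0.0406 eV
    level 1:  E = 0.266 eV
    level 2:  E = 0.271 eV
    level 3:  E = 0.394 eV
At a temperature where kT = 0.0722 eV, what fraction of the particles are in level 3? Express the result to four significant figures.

Eᵢ/kT = 0.562327, 3.68421, 3.75346, 5.45706.
Z = Σ e^(−Eᵢ/kT) = e^(−0.562327) + e^(−3.68421) + e^(−3.75346) + e^(−5.45706) = 0.569881 + 0.0251170 + 0.0234365 + 0.00426608 = 0.622701.
P₃ = e^(−E₃/kT) / Z = 0.00426608/0.622701 = 0.006851.

0.006851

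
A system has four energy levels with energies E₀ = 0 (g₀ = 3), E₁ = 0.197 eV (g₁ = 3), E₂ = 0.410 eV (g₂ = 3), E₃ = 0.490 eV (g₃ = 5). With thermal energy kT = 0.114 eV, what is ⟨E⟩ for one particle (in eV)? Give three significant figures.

0.0467 eV

Eᵢ/kT = 0, 1.7281, 3.5965, 4.2982.
Z = Σ gᵢe^(−Eᵢ/kT) = 3·e^(−0) + 3·e^(−1.7281) + 3·e^(−3.5965) + 5·e^(−4.2982) = 3.0000 + 0.53286 + 0.082259 + 0.067965 = 3.6831.
⟨E⟩ = Σ Eᵢ gᵢe^(−Eᵢ/kT) / Z = (0·3.0000 + 0.197·0.53286 + 0.410·0.082259 + 0.490·0.067965) / 3.6831 = 0.0467 eV.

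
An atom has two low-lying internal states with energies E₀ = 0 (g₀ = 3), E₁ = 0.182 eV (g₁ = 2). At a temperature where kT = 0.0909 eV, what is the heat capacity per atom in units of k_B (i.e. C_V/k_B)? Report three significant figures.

Eᵢ/kT = 0, 2.0022.
Z = Σ gᵢe^(−Eᵢ/kT) = 3·e^(−0) + 2·e^(−2.0022) = 3.0000 + 0.27008 = 3.2701.
⟨E⟩ = 0.015032 eV, ⟨E²⟩ = 0.0027357 eV².
C_V/k_B = (⟨E²⟩ − ⟨E⟩²)/(kT)² = (0.0027357 − 0.00022596)/0.0082628 = 0.304.

0.304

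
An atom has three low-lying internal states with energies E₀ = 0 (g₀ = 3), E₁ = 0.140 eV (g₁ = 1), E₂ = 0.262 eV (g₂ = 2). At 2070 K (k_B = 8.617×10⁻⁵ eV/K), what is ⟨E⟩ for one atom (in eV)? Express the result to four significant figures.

k_BT = 8.617×10⁻⁵ × 2070 K = 0.178372 eV.
Eᵢ/kT = 0, 0.784877, 1.46884.
Z = Σ gᵢe^(−Eᵢ/kT) = 3·e^(−0) + 1·e^(−0.784877) + 2·e^(−1.46884) = 3.00000 + 0.456176 + 0.460385 = 3.91656.
⟨E⟩ = Σ Eᵢ gᵢe^(−Eᵢ/kT) / Z = (0·3.00000 + 0.140·0.456176 + 0.262·0.460385) / 3.91656 = 0.04710 eV.

0.04710 eV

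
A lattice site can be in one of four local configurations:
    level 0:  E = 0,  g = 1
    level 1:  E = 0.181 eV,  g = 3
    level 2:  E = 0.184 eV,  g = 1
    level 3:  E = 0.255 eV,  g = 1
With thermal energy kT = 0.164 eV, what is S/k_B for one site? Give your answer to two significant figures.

Eᵢ/kT = 0, 1.104, 1.122, 1.555.
Z = Σ gᵢe^(−Eᵢ/kT) = 1·e^(−0) + 3·e^(−1.104) + 1·e^(−1.122) + 1·e^(−1.555) = 1.000 + 0.9946 + 0.3256 + 0.2112 = 2.531.
⟨E⟩ = Σ EᵢPᵢ = 0.1161 eV.
S/k_B = ln Z + ⟨E⟩/kT = ln(2.531) + 0.1161/0.164 = 0.9286 + 0.7079 = 1.6.

1.6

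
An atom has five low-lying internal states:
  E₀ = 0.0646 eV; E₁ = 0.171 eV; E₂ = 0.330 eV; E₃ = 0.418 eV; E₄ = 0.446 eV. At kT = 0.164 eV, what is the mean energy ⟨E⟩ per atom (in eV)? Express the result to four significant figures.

0.1610 eV

Eᵢ/kT = 0.393902, 1.04268, 2.01220, 2.54878, 2.71951.
Z = Σ e^(−Eᵢ/kT) = e^(−0.393902) + e^(−1.04268) + e^(−2.01220) + e^(−2.54878) + e^(−2.71951) = 0.674420 + 0.352509 + 0.133694 + 0.0781770 + 0.0659070 = 1.30471.
⟨E⟩ = Σ Eᵢ e^(−Eᵢ/kT) / Z = (0.0646·0.674420 + 0.171·0.352509 + 0.330·0.133694 + 0.418·0.0781770 + 0.446·0.0659070) / 1.30471 = 0.1610 eV.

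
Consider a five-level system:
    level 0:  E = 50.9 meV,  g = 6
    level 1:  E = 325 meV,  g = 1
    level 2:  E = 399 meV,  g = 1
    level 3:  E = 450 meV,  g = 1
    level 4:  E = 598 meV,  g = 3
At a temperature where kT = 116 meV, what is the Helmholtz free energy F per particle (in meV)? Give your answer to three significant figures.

-161 meV

Eᵢ/kT = 0.43879, 2.8017, 3.4397, 3.8793, 5.1552.
Z = Σ gᵢe^(−Eᵢ/kT) = 6·e^(−0.43879) + 1·e^(−2.8017) + 1·e^(−3.4397) + 1·e^(−3.8793) + 3·e^(−5.1552) = 3.8689 + 0.060707 + 0.032074 + 0.020665 + 0.017308 = 3.9997.
F = −kT ln Z = −116 × ln(3.9997) = −116 × 1.3862 = -161 meV.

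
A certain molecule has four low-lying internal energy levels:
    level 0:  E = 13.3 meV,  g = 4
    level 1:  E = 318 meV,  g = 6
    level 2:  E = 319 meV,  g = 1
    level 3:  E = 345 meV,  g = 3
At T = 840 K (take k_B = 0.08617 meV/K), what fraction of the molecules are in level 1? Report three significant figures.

k_BT = 0.08617 × 840 K = 72.383 meV.
Eᵢ/kT = 0.18374, 4.3933, 4.4071, 4.7663.
Z = Σ gᵢe^(−Eᵢ/kT) = 4·e^(−0.18374) + 6·e^(−4.3933) + 1·e^(−4.4071) + 3·e^(−4.7663) = 3.3286 + 0.074159 + 0.012190 + 0.025535 = 3.4405.
P₁ = g₁ e^(−E₁/kT) / Z = 0.074159/3.4405 = 0.0216.

0.0216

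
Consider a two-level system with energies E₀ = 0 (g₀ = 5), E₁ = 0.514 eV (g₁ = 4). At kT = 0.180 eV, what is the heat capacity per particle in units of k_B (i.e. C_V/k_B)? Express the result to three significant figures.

0.343

Eᵢ/kT = 0, 2.8556.
Z = Σ gᵢe^(−Eᵢ/kT) = 5·e^(−0) + 4·e^(−2.8556) = 5.0000 + 0.23009 = 5.2301.
⟨E⟩ = 0.022613 eV, ⟨E²⟩ = 0.011623 eV².
C_V/k_B = (⟨E²⟩ − ⟨E⟩²)/(kT)² = (0.011623 − 0.00051135)/0.032400 = 0.343.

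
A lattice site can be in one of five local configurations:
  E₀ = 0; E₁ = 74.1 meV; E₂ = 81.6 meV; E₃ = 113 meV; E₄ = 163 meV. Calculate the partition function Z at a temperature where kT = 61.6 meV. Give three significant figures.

Eᵢ/kT = 0, 1.2029, 1.3247, 1.8344, 2.6461.
Z = Σ e^(−Eᵢ/kT) = e^(−0) + e^(−1.2029) + e^(−1.3247) + e^(−1.8344) + e^(−2.6461) = 1.0000 + 0.30032 + 0.26588 + 0.15971 + 0.070927 = 1.7968.

Z = 1.80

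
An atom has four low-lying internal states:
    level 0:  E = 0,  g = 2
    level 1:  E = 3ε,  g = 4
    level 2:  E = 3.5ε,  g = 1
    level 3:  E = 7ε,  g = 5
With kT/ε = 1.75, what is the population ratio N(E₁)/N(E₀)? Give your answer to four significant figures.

0.3602

n₁/n₀ = (g₁/g₀) exp[−(E₁−E₀)/kT] = (4/2) × exp(−(3ε)/(1.75ε)) = (4/2) × exp(-1.71429) = 0.3602.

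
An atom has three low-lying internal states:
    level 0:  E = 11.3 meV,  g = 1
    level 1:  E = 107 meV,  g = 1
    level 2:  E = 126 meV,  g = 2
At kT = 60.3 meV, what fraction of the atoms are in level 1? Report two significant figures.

Eᵢ/kT = 0.1874, 1.774, 2.090.
Z = Σ gᵢe^(−Eᵢ/kT) = 1·e^(−0.1874) + 1·e^(−1.774) + 2·e^(−2.090) = 0.8291 + 0.1697 + 0.2474 = 1.246.
P₁ = g₁ e^(−E₁/kT) / Z = 0.1697/1.246 = 0.14.

0.14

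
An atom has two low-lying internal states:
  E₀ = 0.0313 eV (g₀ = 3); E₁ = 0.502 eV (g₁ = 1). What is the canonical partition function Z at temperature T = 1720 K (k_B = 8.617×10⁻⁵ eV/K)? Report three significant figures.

k_BT = 8.617×10⁻⁵ × 1720 K = 0.14821 eV.
Eᵢ/kT = 0.21119, 3.3871.
Z = Σ gᵢe^(−Eᵢ/kT) = 3·e^(−0.21119) + 1·e^(−3.3871) = 2.4289 + 0.033807 = 2.4627.

Z = 2.46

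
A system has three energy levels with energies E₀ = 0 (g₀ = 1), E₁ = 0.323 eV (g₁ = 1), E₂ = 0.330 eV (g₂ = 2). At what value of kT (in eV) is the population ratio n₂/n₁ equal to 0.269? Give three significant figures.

n₂/n₁ = (g₂/g₁) exp[−(E₂−E₁)/kT] = 0.269.
⇒ (E₂−E₁)/kT = ln((2/1)/0.269) = ln(7.4349) = 2.0062.
kT = 0.007 eV / 2.0062 = 0.00349 eV.

0.00349 eV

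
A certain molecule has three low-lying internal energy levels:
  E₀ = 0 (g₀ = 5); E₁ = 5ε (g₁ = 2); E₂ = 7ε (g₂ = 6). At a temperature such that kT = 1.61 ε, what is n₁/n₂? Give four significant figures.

1.154

n₁/n₂ = (g₁/g₂) exp[−(E₁−E₂)/kT] = (2/6) × exp(−(-2ε)/(1.61ε)) = (2/6) × exp(1.24224) = 1.154.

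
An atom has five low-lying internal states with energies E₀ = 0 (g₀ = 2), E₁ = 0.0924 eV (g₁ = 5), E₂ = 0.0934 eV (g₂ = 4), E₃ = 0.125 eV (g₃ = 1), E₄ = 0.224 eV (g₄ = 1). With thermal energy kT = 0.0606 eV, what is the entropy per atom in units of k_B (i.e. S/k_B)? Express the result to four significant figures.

Eᵢ/kT = 0, 1.52475, 1.54125, 2.06271, 3.69637.
Z = Σ gᵢe^(−Eᵢ/kT) = 2·e^(−0) + 5·e^(−1.52475) + 4·e^(−1.54125) + 1·e^(−2.06271) + 1·e^(−3.69637) = 2.00000 + 1.08838 + 0.856453 + 0.127109 + 0.0248134 = 4.09676.
⟨E⟩ = Σ EᵢPᵢ = 0.0493087 eV.
S/k_B = ln Z + ⟨E⟩/kT = ln(4.09676) + 0.0493087/0.0606 = 1.41020 + 0.813675 = 2.224.

2.224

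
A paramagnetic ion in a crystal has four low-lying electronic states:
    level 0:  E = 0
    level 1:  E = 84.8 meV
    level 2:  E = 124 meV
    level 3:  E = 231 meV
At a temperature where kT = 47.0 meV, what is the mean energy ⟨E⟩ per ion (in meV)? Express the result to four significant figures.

19.72 meV

Eᵢ/kT = 0, 1.80426, 2.63830, 4.91489.
Z = Σ e^(−Eᵢ/kT) = e^(−0) + e^(−1.80426) + e^(−2.63830) + e^(−4.91489) = 1.00000 + 0.164596 + 0.0714827 + 0.00733652 = 1.24342.
⟨E⟩ = Σ Eᵢ e^(−Eᵢ/kT) / Z = (0·1.00000 + 84.8·0.164596 + 124·0.0714827 + 231·0.00733652) / 1.24342 = 19.72 meV.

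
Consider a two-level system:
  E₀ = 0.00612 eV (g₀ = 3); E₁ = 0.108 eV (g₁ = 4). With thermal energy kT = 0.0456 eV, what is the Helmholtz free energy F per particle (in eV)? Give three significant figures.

Eᵢ/kT = 0.13421, 2.3684.
Z = Σ gᵢe^(−Eᵢ/kT) = 3·e^(−0.13421) + 4·e^(−2.3684) = 2.6232 + 0.37452 = 2.9977.
F = −kT ln Z = −0.0456 × ln(2.9977) = −0.0456 × 1.0978 = -0.0501 eV.

-0.0501 eV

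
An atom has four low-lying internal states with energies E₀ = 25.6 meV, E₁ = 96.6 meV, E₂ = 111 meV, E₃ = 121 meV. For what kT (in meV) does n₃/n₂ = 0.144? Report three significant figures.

n₃/n₂ = exp[−(E₃−E₂)/kT] = 0.144.
⇒ (E₃−E₂)/kT = ln(1/0.144) = ln(6.9444) = 1.9379.
kT = 10 meV / 1.9379 = 5.16 meV.

5.16 meV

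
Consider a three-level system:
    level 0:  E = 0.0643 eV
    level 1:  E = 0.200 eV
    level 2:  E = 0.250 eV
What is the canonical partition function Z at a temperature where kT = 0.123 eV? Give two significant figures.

Z = 0.92

Eᵢ/kT = 0.5228, 1.626, 2.033.
Z = Σ e^(−Eᵢ/kT) = e^(−0.5228) + e^(−1.626) + e^(−2.033) = 0.5929 + 0.1967 + 0.1309 = 0.9205.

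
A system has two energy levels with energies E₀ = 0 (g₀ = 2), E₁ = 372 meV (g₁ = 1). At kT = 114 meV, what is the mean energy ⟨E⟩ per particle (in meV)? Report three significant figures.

Eᵢ/kT = 0, 3.2632.
Z = Σ gᵢe^(−Eᵢ/kT) = 2·e^(−0) + 1·e^(−3.2632) = 2.0000 + 0.038266 = 2.0383.
⟨E⟩ = Σ Eᵢ gᵢe^(−Eᵢ/kT) / Z = (0·2.0000 + 372·0.038266) / 2.0383 = 6.98 meV.

6.98 meV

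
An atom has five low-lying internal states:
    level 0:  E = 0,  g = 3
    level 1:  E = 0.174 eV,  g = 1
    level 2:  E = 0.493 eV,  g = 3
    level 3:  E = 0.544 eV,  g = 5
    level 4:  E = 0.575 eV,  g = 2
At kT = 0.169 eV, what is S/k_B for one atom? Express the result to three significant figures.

Eᵢ/kT = 0, 1.0296, 2.9172, 3.2189, 3.4024.
Z = Σ gᵢe^(−Eᵢ/kT) = 3·e^(−0) + 1·e^(−1.0296) + 3·e^(−2.9172) + 5·e^(−3.2189) + 2·e^(−3.4024) = 3.0000 + 0.35715 + 0.16225 + 0.20000 + 0.066587 = 3.7860.
⟨E⟩ = Σ EᵢPᵢ = 0.076392 eV.
S/k_B = ln Z + ⟨E⟩/kT = ln(3.7860) + 0.076392/0.169 = 1.3313 + 0.45202 = 1.78.

1.78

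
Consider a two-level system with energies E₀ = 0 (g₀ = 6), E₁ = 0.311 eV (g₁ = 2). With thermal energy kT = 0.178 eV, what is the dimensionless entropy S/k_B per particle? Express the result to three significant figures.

1.94

Eᵢ/kT = 0, 1.7472.
Z = Σ gᵢe^(−Eᵢ/kT) = 6·e^(−0) + 2·e^(−1.7472) = 6.0000 + 0.34852 = 6.3485.
⟨E⟩ = Σ EᵢPᵢ = 0.017073 eV.
S/k_B = ln Z + ⟨E⟩/kT = ln(6.3485) + 0.017073/0.178 = 1.8482 + 0.095916 = 1.94.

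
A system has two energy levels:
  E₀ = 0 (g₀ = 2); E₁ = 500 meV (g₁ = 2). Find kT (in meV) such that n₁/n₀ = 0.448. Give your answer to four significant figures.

n₁/n₀ = (g₁/g₀) exp[−(E₁−E₀)/kT] = 0.448.
⇒ (E₁−E₀)/kT = ln((2/2)/0.448) = ln(2.23214) = 0.802961.
kT = 500 meV / 0.802961 = 622.7 meV.

622.7 meV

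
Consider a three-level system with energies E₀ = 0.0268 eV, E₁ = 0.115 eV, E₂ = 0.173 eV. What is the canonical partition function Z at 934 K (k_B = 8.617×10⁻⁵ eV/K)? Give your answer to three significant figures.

Z = 1.07

k_BT = 8.617×10⁻⁵ × 934 K = 0.080483 eV.
Eᵢ/kT = 0.33299, 1.4289, 2.1495.
Z = Σ e^(−Eᵢ/kT) = e^(−0.33299) + e^(−1.4289) + e^(−2.1495) = 0.71678 + 0.23957 + 0.11654 = 1.0729.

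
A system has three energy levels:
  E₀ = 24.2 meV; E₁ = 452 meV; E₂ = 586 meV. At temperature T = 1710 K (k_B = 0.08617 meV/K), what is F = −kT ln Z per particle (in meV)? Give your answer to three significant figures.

k_BT = 0.08617 × 1710 K = 147.35 meV.
Eᵢ/kT = 0.16423, 3.0675, 3.9769.
Z = Σ e^(−Eᵢ/kT) = e^(−0.16423) + e^(−3.0675) + e^(−3.9769) = 0.84855 + 0.046537 + 0.018744 = 0.91383.
F = −kT ln Z = −147.35 × ln(0.91383) = −147.35 × -0.090111 = 13.3 meV.

13.3 meV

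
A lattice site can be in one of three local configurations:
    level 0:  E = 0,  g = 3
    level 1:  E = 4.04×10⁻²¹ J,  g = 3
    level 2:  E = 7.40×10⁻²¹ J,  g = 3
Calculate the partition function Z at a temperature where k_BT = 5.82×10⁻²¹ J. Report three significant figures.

Z = 5.34

Eᵢ/kT = 0, 0.69416, 1.2715.
Z = Σ gᵢe^(−Eᵢ/kT) = 3·e^(−0) + 3·e^(−0.69416) + 3·e^(−1.2715) = 3.0000 + 1.4985 + 0.84123 = 5.3397.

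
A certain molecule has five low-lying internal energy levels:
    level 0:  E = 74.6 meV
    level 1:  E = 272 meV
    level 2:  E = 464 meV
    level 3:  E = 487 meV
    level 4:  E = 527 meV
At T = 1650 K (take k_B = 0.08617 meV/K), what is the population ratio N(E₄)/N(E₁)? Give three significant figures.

0.166

k_BT = 0.08617 × 1650 K = 142.18 meV.
n₄/n₁ = exp[−(E₄−E₁)/kT] = exp(−(255 meV)/(142.18 meV)) = exp(-1.7935) = 0.166.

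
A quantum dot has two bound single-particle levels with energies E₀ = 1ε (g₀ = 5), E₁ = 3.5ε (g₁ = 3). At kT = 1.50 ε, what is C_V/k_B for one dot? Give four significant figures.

0.2540

Eᵢ/kT = 0.666667, 2.33333.
Z = Σ gᵢe^(−Eᵢ/kT) = 5·e^(−0.666667) + 3·e^(−2.33333) = 2.56708 + 0.290917 = 2.85800.
⟨E⟩ = 1.25447 ε, ⟨E²⟩ = 2.14514 ε².
C_V/k_B = (⟨E²⟩ − ⟨E⟩²)/(kT)² = (2.14514 − 1.57369)/2.25000 = 0.2540.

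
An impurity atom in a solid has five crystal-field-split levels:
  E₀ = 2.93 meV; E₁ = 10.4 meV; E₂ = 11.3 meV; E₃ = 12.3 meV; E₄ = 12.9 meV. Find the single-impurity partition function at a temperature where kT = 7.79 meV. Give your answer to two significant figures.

Z = 1.6

Eᵢ/kT = 0.3761, 1.335, 1.451, 1.579, 1.656.
Z = Σ e^(−Eᵢ/kT) = e^(−0.3761) + e^(−1.335) + e^(−1.451) + e^(−1.579) + e^(−1.656) = 0.6865 + 0.2632 + 0.2343 + 0.2062 + 0.1909 = 1.581.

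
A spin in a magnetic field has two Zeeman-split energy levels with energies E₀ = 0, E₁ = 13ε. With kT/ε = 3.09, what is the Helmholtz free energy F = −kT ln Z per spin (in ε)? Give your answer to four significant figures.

-0.04567 ε

Eᵢ/kT = 0, 4.20712.
Z = Σ e^(−Eᵢ/kT) = e^(−0) + e^(−4.20712) = 1.00000 + 0.0148892 = 1.01489.
F = −kT ln Z = −3.09 × ln(1.01489) = −3.09 × 0.0147802 = -0.04567 ε.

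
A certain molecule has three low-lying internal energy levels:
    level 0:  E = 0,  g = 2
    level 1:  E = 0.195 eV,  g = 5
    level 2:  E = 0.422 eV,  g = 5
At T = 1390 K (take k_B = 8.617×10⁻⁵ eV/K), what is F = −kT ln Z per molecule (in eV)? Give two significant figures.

k_BT = 8.617×10⁻⁵ × 1390 K = 0.1198 eV.
Eᵢ/kT = 0, 1.628, 3.523.
Z = Σ gᵢe^(−Eᵢ/kT) = 2·e^(−0) + 5·e^(−1.628) + 5·e^(−3.523) = 2.000 + 0.9816 + 0.1476 = 3.129.
F = −kT ln Z = −0.1198 × ln(3.129) = −0.1198 × 1.141 = -0.14 eV.

-0.14 eV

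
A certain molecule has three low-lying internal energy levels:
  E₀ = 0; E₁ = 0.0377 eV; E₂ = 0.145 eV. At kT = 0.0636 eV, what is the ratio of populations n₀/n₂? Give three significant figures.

9.78

n₀/n₂ = exp[−(E₀−E₂)/kT] = exp(−(-0.145 eV)/(0.0636 eV)) = exp(2.2799) = 9.78.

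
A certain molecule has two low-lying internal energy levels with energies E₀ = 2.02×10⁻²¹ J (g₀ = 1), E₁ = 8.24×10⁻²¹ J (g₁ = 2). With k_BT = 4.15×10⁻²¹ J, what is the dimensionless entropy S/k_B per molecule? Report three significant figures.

Eᵢ/kT = 0.48675, 1.9855.
Z = Σ gᵢe^(−Eᵢ/kT) = 1·e^(−0.48675) + 2·e^(−1.9855) = 0.61462 + 0.27462 = 0.88924.
⟨E⟩ = Σ EᵢPᵢ = 3.9409 ×10⁻²¹ J.
S/k_B = ln Z + ⟨E⟩/kT = ln(0.88924) + 3.9409/4.15 = -0.11739 + 0.94961 = 0.832.

0.832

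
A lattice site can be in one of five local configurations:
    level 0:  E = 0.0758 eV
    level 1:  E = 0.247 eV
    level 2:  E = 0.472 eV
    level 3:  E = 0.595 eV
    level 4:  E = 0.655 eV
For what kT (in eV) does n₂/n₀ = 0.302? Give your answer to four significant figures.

0.3309 eV

n₂/n₀ = exp[−(E₂−E₀)/kT] = 0.302.
⇒ (E₂−E₀)/kT = ln(1/0.302) = ln(3.31126) = 1.19733.
kT = 0.3962 eV / 1.19733 = 0.3309 eV.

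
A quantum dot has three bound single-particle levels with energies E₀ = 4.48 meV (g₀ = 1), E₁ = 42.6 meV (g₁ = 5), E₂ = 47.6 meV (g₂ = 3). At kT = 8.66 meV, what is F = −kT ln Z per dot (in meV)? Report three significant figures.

3.80 meV

Eᵢ/kT = 0.51732, 4.9192, 5.4965.
Z = Σ gᵢe^(−Eᵢ/kT) = 1·e^(−0.51732) + 5·e^(−4.9192) + 3·e^(−5.4965) = 0.59612 + 0.036525 + 0.012303 = 0.64495.
F = −kT ln Z = −8.66 × ln(0.64495) = −8.66 × -0.43858 = 3.80 meV.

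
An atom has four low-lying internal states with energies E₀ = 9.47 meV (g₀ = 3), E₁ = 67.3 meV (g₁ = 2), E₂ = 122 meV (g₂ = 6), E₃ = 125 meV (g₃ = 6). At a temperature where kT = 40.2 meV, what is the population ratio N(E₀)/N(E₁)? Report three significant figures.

6.32

n₀/n₁ = (g₀/g₁) exp[−(E₀−E₁)/kT] = (3/2) × exp(−(-57.83 meV)/(40.2 meV)) = (3/2) × exp(1.4386) = 6.32.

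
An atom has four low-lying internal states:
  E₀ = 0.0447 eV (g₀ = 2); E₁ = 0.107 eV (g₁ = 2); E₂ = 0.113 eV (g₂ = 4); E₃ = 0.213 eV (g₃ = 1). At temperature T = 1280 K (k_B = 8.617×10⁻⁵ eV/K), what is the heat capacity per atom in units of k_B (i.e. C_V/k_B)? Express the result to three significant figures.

0.132

k_BT = 8.617×10⁻⁵ × 1280 K = 0.11030 eV.
Eᵢ/kT = 0.40526, 0.97008, 1.0245, 1.9311.
Z = Σ gᵢe^(−Eᵢ/kT) = 2·e^(−0.40526) + 2·e^(−0.97008) + 4·e^(−1.0245) + 1·e^(−1.9311) = 1.3336 + 0.75811 + 1.4359 + 0.14499 = 3.6726.
⟨E⟩ = 0.090908 eV, ⟨E²⟩ = 0.0098724 eV².
C_V/k_B = (⟨E²⟩ − ⟨E⟩²)/(kT)² = (0.0098724 − 0.0082643)/0.012166 = 0.132.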